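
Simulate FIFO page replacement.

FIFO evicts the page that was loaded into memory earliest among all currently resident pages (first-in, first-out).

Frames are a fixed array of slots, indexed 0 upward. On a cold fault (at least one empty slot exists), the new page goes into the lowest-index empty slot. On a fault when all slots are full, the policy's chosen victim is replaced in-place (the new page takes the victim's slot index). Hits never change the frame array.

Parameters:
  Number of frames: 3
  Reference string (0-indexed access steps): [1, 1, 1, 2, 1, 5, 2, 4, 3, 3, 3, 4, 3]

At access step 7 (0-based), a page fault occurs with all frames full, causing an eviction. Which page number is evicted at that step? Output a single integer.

Answer: 1

Derivation:
Step 0: ref 1 -> FAULT, frames=[1,-,-]
Step 1: ref 1 -> HIT, frames=[1,-,-]
Step 2: ref 1 -> HIT, frames=[1,-,-]
Step 3: ref 2 -> FAULT, frames=[1,2,-]
Step 4: ref 1 -> HIT, frames=[1,2,-]
Step 5: ref 5 -> FAULT, frames=[1,2,5]
Step 6: ref 2 -> HIT, frames=[1,2,5]
Step 7: ref 4 -> FAULT, evict 1, frames=[4,2,5]
At step 7: evicted page 1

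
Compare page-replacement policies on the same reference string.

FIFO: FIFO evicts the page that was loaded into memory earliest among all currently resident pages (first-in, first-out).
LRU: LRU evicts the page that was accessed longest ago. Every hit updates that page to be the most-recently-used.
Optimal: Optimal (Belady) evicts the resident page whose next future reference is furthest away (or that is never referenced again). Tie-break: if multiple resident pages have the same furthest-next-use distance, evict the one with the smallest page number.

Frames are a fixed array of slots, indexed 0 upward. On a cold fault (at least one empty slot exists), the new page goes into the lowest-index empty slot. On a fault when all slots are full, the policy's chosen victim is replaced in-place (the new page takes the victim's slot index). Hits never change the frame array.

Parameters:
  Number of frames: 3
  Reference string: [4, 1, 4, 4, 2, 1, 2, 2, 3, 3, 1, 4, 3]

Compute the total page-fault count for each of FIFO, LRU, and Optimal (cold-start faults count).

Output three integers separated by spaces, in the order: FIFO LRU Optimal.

Answer: 5 5 4

Derivation:
--- FIFO ---
  step 0: ref 4 -> FAULT, frames=[4,-,-] (faults so far: 1)
  step 1: ref 1 -> FAULT, frames=[4,1,-] (faults so far: 2)
  step 2: ref 4 -> HIT, frames=[4,1,-] (faults so far: 2)
  step 3: ref 4 -> HIT, frames=[4,1,-] (faults so far: 2)
  step 4: ref 2 -> FAULT, frames=[4,1,2] (faults so far: 3)
  step 5: ref 1 -> HIT, frames=[4,1,2] (faults so far: 3)
  step 6: ref 2 -> HIT, frames=[4,1,2] (faults so far: 3)
  step 7: ref 2 -> HIT, frames=[4,1,2] (faults so far: 3)
  step 8: ref 3 -> FAULT, evict 4, frames=[3,1,2] (faults so far: 4)
  step 9: ref 3 -> HIT, frames=[3,1,2] (faults so far: 4)
  step 10: ref 1 -> HIT, frames=[3,1,2] (faults so far: 4)
  step 11: ref 4 -> FAULT, evict 1, frames=[3,4,2] (faults so far: 5)
  step 12: ref 3 -> HIT, frames=[3,4,2] (faults so far: 5)
  FIFO total faults: 5
--- LRU ---
  step 0: ref 4 -> FAULT, frames=[4,-,-] (faults so far: 1)
  step 1: ref 1 -> FAULT, frames=[4,1,-] (faults so far: 2)
  step 2: ref 4 -> HIT, frames=[4,1,-] (faults so far: 2)
  step 3: ref 4 -> HIT, frames=[4,1,-] (faults so far: 2)
  step 4: ref 2 -> FAULT, frames=[4,1,2] (faults so far: 3)
  step 5: ref 1 -> HIT, frames=[4,1,2] (faults so far: 3)
  step 6: ref 2 -> HIT, frames=[4,1,2] (faults so far: 3)
  step 7: ref 2 -> HIT, frames=[4,1,2] (faults so far: 3)
  step 8: ref 3 -> FAULT, evict 4, frames=[3,1,2] (faults so far: 4)
  step 9: ref 3 -> HIT, frames=[3,1,2] (faults so far: 4)
  step 10: ref 1 -> HIT, frames=[3,1,2] (faults so far: 4)
  step 11: ref 4 -> FAULT, evict 2, frames=[3,1,4] (faults so far: 5)
  step 12: ref 3 -> HIT, frames=[3,1,4] (faults so far: 5)
  LRU total faults: 5
--- Optimal ---
  step 0: ref 4 -> FAULT, frames=[4,-,-] (faults so far: 1)
  step 1: ref 1 -> FAULT, frames=[4,1,-] (faults so far: 2)
  step 2: ref 4 -> HIT, frames=[4,1,-] (faults so far: 2)
  step 3: ref 4 -> HIT, frames=[4,1,-] (faults so far: 2)
  step 4: ref 2 -> FAULT, frames=[4,1,2] (faults so far: 3)
  step 5: ref 1 -> HIT, frames=[4,1,2] (faults so far: 3)
  step 6: ref 2 -> HIT, frames=[4,1,2] (faults so far: 3)
  step 7: ref 2 -> HIT, frames=[4,1,2] (faults so far: 3)
  step 8: ref 3 -> FAULT, evict 2, frames=[4,1,3] (faults so far: 4)
  step 9: ref 3 -> HIT, frames=[4,1,3] (faults so far: 4)
  step 10: ref 1 -> HIT, frames=[4,1,3] (faults so far: 4)
  step 11: ref 4 -> HIT, frames=[4,1,3] (faults so far: 4)
  step 12: ref 3 -> HIT, frames=[4,1,3] (faults so far: 4)
  Optimal total faults: 4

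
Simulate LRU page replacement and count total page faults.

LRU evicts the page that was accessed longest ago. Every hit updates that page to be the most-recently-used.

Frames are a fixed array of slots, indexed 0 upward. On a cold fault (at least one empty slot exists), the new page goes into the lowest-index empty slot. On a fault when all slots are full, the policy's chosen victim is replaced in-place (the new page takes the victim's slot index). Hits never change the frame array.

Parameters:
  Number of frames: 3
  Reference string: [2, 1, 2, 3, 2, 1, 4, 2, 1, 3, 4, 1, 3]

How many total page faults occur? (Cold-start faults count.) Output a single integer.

Answer: 6

Derivation:
Step 0: ref 2 → FAULT, frames=[2,-,-]
Step 1: ref 1 → FAULT, frames=[2,1,-]
Step 2: ref 2 → HIT, frames=[2,1,-]
Step 3: ref 3 → FAULT, frames=[2,1,3]
Step 4: ref 2 → HIT, frames=[2,1,3]
Step 5: ref 1 → HIT, frames=[2,1,3]
Step 6: ref 4 → FAULT (evict 3), frames=[2,1,4]
Step 7: ref 2 → HIT, frames=[2,1,4]
Step 8: ref 1 → HIT, frames=[2,1,4]
Step 9: ref 3 → FAULT (evict 4), frames=[2,1,3]
Step 10: ref 4 → FAULT (evict 2), frames=[4,1,3]
Step 11: ref 1 → HIT, frames=[4,1,3]
Step 12: ref 3 → HIT, frames=[4,1,3]
Total faults: 6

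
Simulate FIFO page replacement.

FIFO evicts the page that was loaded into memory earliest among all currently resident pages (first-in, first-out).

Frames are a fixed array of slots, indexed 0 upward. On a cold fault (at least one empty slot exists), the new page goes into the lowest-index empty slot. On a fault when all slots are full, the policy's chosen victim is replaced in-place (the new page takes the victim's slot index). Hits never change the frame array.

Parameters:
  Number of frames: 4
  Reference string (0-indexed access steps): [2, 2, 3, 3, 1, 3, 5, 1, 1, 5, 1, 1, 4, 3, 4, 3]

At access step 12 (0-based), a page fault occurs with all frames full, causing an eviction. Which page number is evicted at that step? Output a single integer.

Step 0: ref 2 -> FAULT, frames=[2,-,-,-]
Step 1: ref 2 -> HIT, frames=[2,-,-,-]
Step 2: ref 3 -> FAULT, frames=[2,3,-,-]
Step 3: ref 3 -> HIT, frames=[2,3,-,-]
Step 4: ref 1 -> FAULT, frames=[2,3,1,-]
Step 5: ref 3 -> HIT, frames=[2,3,1,-]
Step 6: ref 5 -> FAULT, frames=[2,3,1,5]
Step 7: ref 1 -> HIT, frames=[2,3,1,5]
Step 8: ref 1 -> HIT, frames=[2,3,1,5]
Step 9: ref 5 -> HIT, frames=[2,3,1,5]
Step 10: ref 1 -> HIT, frames=[2,3,1,5]
Step 11: ref 1 -> HIT, frames=[2,3,1,5]
Step 12: ref 4 -> FAULT, evict 2, frames=[4,3,1,5]
At step 12: evicted page 2

Answer: 2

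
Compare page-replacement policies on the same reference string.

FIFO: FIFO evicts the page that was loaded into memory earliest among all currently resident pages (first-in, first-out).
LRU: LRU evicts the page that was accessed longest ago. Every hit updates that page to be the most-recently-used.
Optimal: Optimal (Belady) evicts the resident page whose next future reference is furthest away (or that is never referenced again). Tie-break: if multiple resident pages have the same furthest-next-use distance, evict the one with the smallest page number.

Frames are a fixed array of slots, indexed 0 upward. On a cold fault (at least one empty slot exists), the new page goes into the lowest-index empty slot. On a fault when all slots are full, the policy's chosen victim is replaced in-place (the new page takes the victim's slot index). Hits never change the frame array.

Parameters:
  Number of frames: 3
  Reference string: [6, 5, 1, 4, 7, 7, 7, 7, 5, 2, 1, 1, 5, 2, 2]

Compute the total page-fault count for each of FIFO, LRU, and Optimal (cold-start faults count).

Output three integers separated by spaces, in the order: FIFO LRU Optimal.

Answer: 8 8 6

Derivation:
--- FIFO ---
  step 0: ref 6 -> FAULT, frames=[6,-,-] (faults so far: 1)
  step 1: ref 5 -> FAULT, frames=[6,5,-] (faults so far: 2)
  step 2: ref 1 -> FAULT, frames=[6,5,1] (faults so far: 3)
  step 3: ref 4 -> FAULT, evict 6, frames=[4,5,1] (faults so far: 4)
  step 4: ref 7 -> FAULT, evict 5, frames=[4,7,1] (faults so far: 5)
  step 5: ref 7 -> HIT, frames=[4,7,1] (faults so far: 5)
  step 6: ref 7 -> HIT, frames=[4,7,1] (faults so far: 5)
  step 7: ref 7 -> HIT, frames=[4,7,1] (faults so far: 5)
  step 8: ref 5 -> FAULT, evict 1, frames=[4,7,5] (faults so far: 6)
  step 9: ref 2 -> FAULT, evict 4, frames=[2,7,5] (faults so far: 7)
  step 10: ref 1 -> FAULT, evict 7, frames=[2,1,5] (faults so far: 8)
  step 11: ref 1 -> HIT, frames=[2,1,5] (faults so far: 8)
  step 12: ref 5 -> HIT, frames=[2,1,5] (faults so far: 8)
  step 13: ref 2 -> HIT, frames=[2,1,5] (faults so far: 8)
  step 14: ref 2 -> HIT, frames=[2,1,5] (faults so far: 8)
  FIFO total faults: 8
--- LRU ---
  step 0: ref 6 -> FAULT, frames=[6,-,-] (faults so far: 1)
  step 1: ref 5 -> FAULT, frames=[6,5,-] (faults so far: 2)
  step 2: ref 1 -> FAULT, frames=[6,5,1] (faults so far: 3)
  step 3: ref 4 -> FAULT, evict 6, frames=[4,5,1] (faults so far: 4)
  step 4: ref 7 -> FAULT, evict 5, frames=[4,7,1] (faults so far: 5)
  step 5: ref 7 -> HIT, frames=[4,7,1] (faults so far: 5)
  step 6: ref 7 -> HIT, frames=[4,7,1] (faults so far: 5)
  step 7: ref 7 -> HIT, frames=[4,7,1] (faults so far: 5)
  step 8: ref 5 -> FAULT, evict 1, frames=[4,7,5] (faults so far: 6)
  step 9: ref 2 -> FAULT, evict 4, frames=[2,7,5] (faults so far: 7)
  step 10: ref 1 -> FAULT, evict 7, frames=[2,1,5] (faults so far: 8)
  step 11: ref 1 -> HIT, frames=[2,1,5] (faults so far: 8)
  step 12: ref 5 -> HIT, frames=[2,1,5] (faults so far: 8)
  step 13: ref 2 -> HIT, frames=[2,1,5] (faults so far: 8)
  step 14: ref 2 -> HIT, frames=[2,1,5] (faults so far: 8)
  LRU total faults: 8
--- Optimal ---
  step 0: ref 6 -> FAULT, frames=[6,-,-] (faults so far: 1)
  step 1: ref 5 -> FAULT, frames=[6,5,-] (faults so far: 2)
  step 2: ref 1 -> FAULT, frames=[6,5,1] (faults so far: 3)
  step 3: ref 4 -> FAULT, evict 6, frames=[4,5,1] (faults so far: 4)
  step 4: ref 7 -> FAULT, evict 4, frames=[7,5,1] (faults so far: 5)
  step 5: ref 7 -> HIT, frames=[7,5,1] (faults so far: 5)
  step 6: ref 7 -> HIT, frames=[7,5,1] (faults so far: 5)
  step 7: ref 7 -> HIT, frames=[7,5,1] (faults so far: 5)
  step 8: ref 5 -> HIT, frames=[7,5,1] (faults so far: 5)
  step 9: ref 2 -> FAULT, evict 7, frames=[2,5,1] (faults so far: 6)
  step 10: ref 1 -> HIT, frames=[2,5,1] (faults so far: 6)
  step 11: ref 1 -> HIT, frames=[2,5,1] (faults so far: 6)
  step 12: ref 5 -> HIT, frames=[2,5,1] (faults so far: 6)
  step 13: ref 2 -> HIT, frames=[2,5,1] (faults so far: 6)
  step 14: ref 2 -> HIT, frames=[2,5,1] (faults so far: 6)
  Optimal total faults: 6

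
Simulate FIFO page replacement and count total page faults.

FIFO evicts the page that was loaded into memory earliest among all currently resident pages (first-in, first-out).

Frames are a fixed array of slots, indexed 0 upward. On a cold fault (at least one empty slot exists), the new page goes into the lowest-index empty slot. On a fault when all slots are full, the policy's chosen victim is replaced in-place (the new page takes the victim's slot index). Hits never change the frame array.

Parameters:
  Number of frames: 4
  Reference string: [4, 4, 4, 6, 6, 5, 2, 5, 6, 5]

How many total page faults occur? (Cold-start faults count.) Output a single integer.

Answer: 4

Derivation:
Step 0: ref 4 → FAULT, frames=[4,-,-,-]
Step 1: ref 4 → HIT, frames=[4,-,-,-]
Step 2: ref 4 → HIT, frames=[4,-,-,-]
Step 3: ref 6 → FAULT, frames=[4,6,-,-]
Step 4: ref 6 → HIT, frames=[4,6,-,-]
Step 5: ref 5 → FAULT, frames=[4,6,5,-]
Step 6: ref 2 → FAULT, frames=[4,6,5,2]
Step 7: ref 5 → HIT, frames=[4,6,5,2]
Step 8: ref 6 → HIT, frames=[4,6,5,2]
Step 9: ref 5 → HIT, frames=[4,6,5,2]
Total faults: 4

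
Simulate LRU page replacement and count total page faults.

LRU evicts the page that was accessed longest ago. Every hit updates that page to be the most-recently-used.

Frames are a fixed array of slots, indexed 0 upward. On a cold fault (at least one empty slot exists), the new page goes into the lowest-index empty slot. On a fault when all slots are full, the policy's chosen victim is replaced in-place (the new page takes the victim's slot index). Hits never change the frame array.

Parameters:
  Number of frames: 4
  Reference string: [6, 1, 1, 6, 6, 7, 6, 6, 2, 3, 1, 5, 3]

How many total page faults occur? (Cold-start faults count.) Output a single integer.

Step 0: ref 6 → FAULT, frames=[6,-,-,-]
Step 1: ref 1 → FAULT, frames=[6,1,-,-]
Step 2: ref 1 → HIT, frames=[6,1,-,-]
Step 3: ref 6 → HIT, frames=[6,1,-,-]
Step 4: ref 6 → HIT, frames=[6,1,-,-]
Step 5: ref 7 → FAULT, frames=[6,1,7,-]
Step 6: ref 6 → HIT, frames=[6,1,7,-]
Step 7: ref 6 → HIT, frames=[6,1,7,-]
Step 8: ref 2 → FAULT, frames=[6,1,7,2]
Step 9: ref 3 → FAULT (evict 1), frames=[6,3,7,2]
Step 10: ref 1 → FAULT (evict 7), frames=[6,3,1,2]
Step 11: ref 5 → FAULT (evict 6), frames=[5,3,1,2]
Step 12: ref 3 → HIT, frames=[5,3,1,2]
Total faults: 7

Answer: 7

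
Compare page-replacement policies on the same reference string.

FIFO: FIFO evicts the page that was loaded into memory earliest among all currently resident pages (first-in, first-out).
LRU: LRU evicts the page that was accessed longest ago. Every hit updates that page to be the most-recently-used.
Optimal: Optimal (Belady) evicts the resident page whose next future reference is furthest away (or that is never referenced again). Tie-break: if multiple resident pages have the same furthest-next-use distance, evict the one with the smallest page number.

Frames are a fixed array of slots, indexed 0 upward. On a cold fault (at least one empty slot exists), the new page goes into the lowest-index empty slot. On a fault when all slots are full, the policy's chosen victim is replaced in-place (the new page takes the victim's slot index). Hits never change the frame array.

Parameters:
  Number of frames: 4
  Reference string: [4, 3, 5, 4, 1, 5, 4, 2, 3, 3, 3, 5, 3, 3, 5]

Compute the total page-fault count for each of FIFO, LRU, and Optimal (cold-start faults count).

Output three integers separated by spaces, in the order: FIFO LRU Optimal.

Answer: 5 6 5

Derivation:
--- FIFO ---
  step 0: ref 4 -> FAULT, frames=[4,-,-,-] (faults so far: 1)
  step 1: ref 3 -> FAULT, frames=[4,3,-,-] (faults so far: 2)
  step 2: ref 5 -> FAULT, frames=[4,3,5,-] (faults so far: 3)
  step 3: ref 4 -> HIT, frames=[4,3,5,-] (faults so far: 3)
  step 4: ref 1 -> FAULT, frames=[4,3,5,1] (faults so far: 4)
  step 5: ref 5 -> HIT, frames=[4,3,5,1] (faults so far: 4)
  step 6: ref 4 -> HIT, frames=[4,3,5,1] (faults so far: 4)
  step 7: ref 2 -> FAULT, evict 4, frames=[2,3,5,1] (faults so far: 5)
  step 8: ref 3 -> HIT, frames=[2,3,5,1] (faults so far: 5)
  step 9: ref 3 -> HIT, frames=[2,3,5,1] (faults so far: 5)
  step 10: ref 3 -> HIT, frames=[2,3,5,1] (faults so far: 5)
  step 11: ref 5 -> HIT, frames=[2,3,5,1] (faults so far: 5)
  step 12: ref 3 -> HIT, frames=[2,3,5,1] (faults so far: 5)
  step 13: ref 3 -> HIT, frames=[2,3,5,1] (faults so far: 5)
  step 14: ref 5 -> HIT, frames=[2,3,5,1] (faults so far: 5)
  FIFO total faults: 5
--- LRU ---
  step 0: ref 4 -> FAULT, frames=[4,-,-,-] (faults so far: 1)
  step 1: ref 3 -> FAULT, frames=[4,3,-,-] (faults so far: 2)
  step 2: ref 5 -> FAULT, frames=[4,3,5,-] (faults so far: 3)
  step 3: ref 4 -> HIT, frames=[4,3,5,-] (faults so far: 3)
  step 4: ref 1 -> FAULT, frames=[4,3,5,1] (faults so far: 4)
  step 5: ref 5 -> HIT, frames=[4,3,5,1] (faults so far: 4)
  step 6: ref 4 -> HIT, frames=[4,3,5,1] (faults so far: 4)
  step 7: ref 2 -> FAULT, evict 3, frames=[4,2,5,1] (faults so far: 5)
  step 8: ref 3 -> FAULT, evict 1, frames=[4,2,5,3] (faults so far: 6)
  step 9: ref 3 -> HIT, frames=[4,2,5,3] (faults so far: 6)
  step 10: ref 3 -> HIT, frames=[4,2,5,3] (faults so far: 6)
  step 11: ref 5 -> HIT, frames=[4,2,5,3] (faults so far: 6)
  step 12: ref 3 -> HIT, frames=[4,2,5,3] (faults so far: 6)
  step 13: ref 3 -> HIT, frames=[4,2,5,3] (faults so far: 6)
  step 14: ref 5 -> HIT, frames=[4,2,5,3] (faults so far: 6)
  LRU total faults: 6
--- Optimal ---
  step 0: ref 4 -> FAULT, frames=[4,-,-,-] (faults so far: 1)
  step 1: ref 3 -> FAULT, frames=[4,3,-,-] (faults so far: 2)
  step 2: ref 5 -> FAULT, frames=[4,3,5,-] (faults so far: 3)
  step 3: ref 4 -> HIT, frames=[4,3,5,-] (faults so far: 3)
  step 4: ref 1 -> FAULT, frames=[4,3,5,1] (faults so far: 4)
  step 5: ref 5 -> HIT, frames=[4,3,5,1] (faults so far: 4)
  step 6: ref 4 -> HIT, frames=[4,3,5,1] (faults so far: 4)
  step 7: ref 2 -> FAULT, evict 1, frames=[4,3,5,2] (faults so far: 5)
  step 8: ref 3 -> HIT, frames=[4,3,5,2] (faults so far: 5)
  step 9: ref 3 -> HIT, frames=[4,3,5,2] (faults so far: 5)
  step 10: ref 3 -> HIT, frames=[4,3,5,2] (faults so far: 5)
  step 11: ref 5 -> HIT, frames=[4,3,5,2] (faults so far: 5)
  step 12: ref 3 -> HIT, frames=[4,3,5,2] (faults so far: 5)
  step 13: ref 3 -> HIT, frames=[4,3,5,2] (faults so far: 5)
  step 14: ref 5 -> HIT, frames=[4,3,5,2] (faults so far: 5)
  Optimal total faults: 5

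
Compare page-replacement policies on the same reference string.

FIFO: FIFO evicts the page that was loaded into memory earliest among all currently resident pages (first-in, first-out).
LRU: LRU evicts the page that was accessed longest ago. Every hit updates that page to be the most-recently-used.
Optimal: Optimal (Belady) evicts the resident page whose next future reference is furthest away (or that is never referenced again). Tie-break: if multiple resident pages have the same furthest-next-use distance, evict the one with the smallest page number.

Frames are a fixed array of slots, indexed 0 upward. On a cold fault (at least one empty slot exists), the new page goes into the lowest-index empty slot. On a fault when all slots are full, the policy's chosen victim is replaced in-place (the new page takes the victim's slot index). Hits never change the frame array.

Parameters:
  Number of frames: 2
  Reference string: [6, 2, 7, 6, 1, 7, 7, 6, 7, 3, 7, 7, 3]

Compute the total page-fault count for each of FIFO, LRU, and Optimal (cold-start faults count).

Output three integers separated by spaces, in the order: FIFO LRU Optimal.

Answer: 9 8 6

Derivation:
--- FIFO ---
  step 0: ref 6 -> FAULT, frames=[6,-] (faults so far: 1)
  step 1: ref 2 -> FAULT, frames=[6,2] (faults so far: 2)
  step 2: ref 7 -> FAULT, evict 6, frames=[7,2] (faults so far: 3)
  step 3: ref 6 -> FAULT, evict 2, frames=[7,6] (faults so far: 4)
  step 4: ref 1 -> FAULT, evict 7, frames=[1,6] (faults so far: 5)
  step 5: ref 7 -> FAULT, evict 6, frames=[1,7] (faults so far: 6)
  step 6: ref 7 -> HIT, frames=[1,7] (faults so far: 6)
  step 7: ref 6 -> FAULT, evict 1, frames=[6,7] (faults so far: 7)
  step 8: ref 7 -> HIT, frames=[6,7] (faults so far: 7)
  step 9: ref 3 -> FAULT, evict 7, frames=[6,3] (faults so far: 8)
  step 10: ref 7 -> FAULT, evict 6, frames=[7,3] (faults so far: 9)
  step 11: ref 7 -> HIT, frames=[7,3] (faults so far: 9)
  step 12: ref 3 -> HIT, frames=[7,3] (faults so far: 9)
  FIFO total faults: 9
--- LRU ---
  step 0: ref 6 -> FAULT, frames=[6,-] (faults so far: 1)
  step 1: ref 2 -> FAULT, frames=[6,2] (faults so far: 2)
  step 2: ref 7 -> FAULT, evict 6, frames=[7,2] (faults so far: 3)
  step 3: ref 6 -> FAULT, evict 2, frames=[7,6] (faults so far: 4)
  step 4: ref 1 -> FAULT, evict 7, frames=[1,6] (faults so far: 5)
  step 5: ref 7 -> FAULT, evict 6, frames=[1,7] (faults so far: 6)
  step 6: ref 7 -> HIT, frames=[1,7] (faults so far: 6)
  step 7: ref 6 -> FAULT, evict 1, frames=[6,7] (faults so far: 7)
  step 8: ref 7 -> HIT, frames=[6,7] (faults so far: 7)
  step 9: ref 3 -> FAULT, evict 6, frames=[3,7] (faults so far: 8)
  step 10: ref 7 -> HIT, frames=[3,7] (faults so far: 8)
  step 11: ref 7 -> HIT, frames=[3,7] (faults so far: 8)
  step 12: ref 3 -> HIT, frames=[3,7] (faults so far: 8)
  LRU total faults: 8
--- Optimal ---
  step 0: ref 6 -> FAULT, frames=[6,-] (faults so far: 1)
  step 1: ref 2 -> FAULT, frames=[6,2] (faults so far: 2)
  step 2: ref 7 -> FAULT, evict 2, frames=[6,7] (faults so far: 3)
  step 3: ref 6 -> HIT, frames=[6,7] (faults so far: 3)
  step 4: ref 1 -> FAULT, evict 6, frames=[1,7] (faults so far: 4)
  step 5: ref 7 -> HIT, frames=[1,7] (faults so far: 4)
  step 6: ref 7 -> HIT, frames=[1,7] (faults so far: 4)
  step 7: ref 6 -> FAULT, evict 1, frames=[6,7] (faults so far: 5)
  step 8: ref 7 -> HIT, frames=[6,7] (faults so far: 5)
  step 9: ref 3 -> FAULT, evict 6, frames=[3,7] (faults so far: 6)
  step 10: ref 7 -> HIT, frames=[3,7] (faults so far: 6)
  step 11: ref 7 -> HIT, frames=[3,7] (faults so far: 6)
  step 12: ref 3 -> HIT, frames=[3,7] (faults so far: 6)
  Optimal total faults: 6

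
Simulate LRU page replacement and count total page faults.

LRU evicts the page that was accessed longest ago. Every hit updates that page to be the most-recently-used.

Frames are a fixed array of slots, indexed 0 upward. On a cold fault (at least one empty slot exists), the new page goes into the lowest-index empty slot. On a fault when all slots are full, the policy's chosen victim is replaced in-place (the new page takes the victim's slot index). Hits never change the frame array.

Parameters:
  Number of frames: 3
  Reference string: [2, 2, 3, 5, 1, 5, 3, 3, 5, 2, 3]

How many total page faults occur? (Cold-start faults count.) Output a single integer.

Answer: 5

Derivation:
Step 0: ref 2 → FAULT, frames=[2,-,-]
Step 1: ref 2 → HIT, frames=[2,-,-]
Step 2: ref 3 → FAULT, frames=[2,3,-]
Step 3: ref 5 → FAULT, frames=[2,3,5]
Step 4: ref 1 → FAULT (evict 2), frames=[1,3,5]
Step 5: ref 5 → HIT, frames=[1,3,5]
Step 6: ref 3 → HIT, frames=[1,3,5]
Step 7: ref 3 → HIT, frames=[1,3,5]
Step 8: ref 5 → HIT, frames=[1,3,5]
Step 9: ref 2 → FAULT (evict 1), frames=[2,3,5]
Step 10: ref 3 → HIT, frames=[2,3,5]
Total faults: 5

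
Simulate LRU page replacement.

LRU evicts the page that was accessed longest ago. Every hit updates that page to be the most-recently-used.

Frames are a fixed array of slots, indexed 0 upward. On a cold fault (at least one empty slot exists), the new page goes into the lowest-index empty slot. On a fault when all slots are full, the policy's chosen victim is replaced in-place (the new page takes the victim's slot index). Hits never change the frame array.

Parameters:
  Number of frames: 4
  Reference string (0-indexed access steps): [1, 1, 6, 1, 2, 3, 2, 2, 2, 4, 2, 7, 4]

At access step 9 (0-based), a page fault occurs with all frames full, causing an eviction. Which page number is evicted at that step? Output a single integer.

Step 0: ref 1 -> FAULT, frames=[1,-,-,-]
Step 1: ref 1 -> HIT, frames=[1,-,-,-]
Step 2: ref 6 -> FAULT, frames=[1,6,-,-]
Step 3: ref 1 -> HIT, frames=[1,6,-,-]
Step 4: ref 2 -> FAULT, frames=[1,6,2,-]
Step 5: ref 3 -> FAULT, frames=[1,6,2,3]
Step 6: ref 2 -> HIT, frames=[1,6,2,3]
Step 7: ref 2 -> HIT, frames=[1,6,2,3]
Step 8: ref 2 -> HIT, frames=[1,6,2,3]
Step 9: ref 4 -> FAULT, evict 6, frames=[1,4,2,3]
At step 9: evicted page 6

Answer: 6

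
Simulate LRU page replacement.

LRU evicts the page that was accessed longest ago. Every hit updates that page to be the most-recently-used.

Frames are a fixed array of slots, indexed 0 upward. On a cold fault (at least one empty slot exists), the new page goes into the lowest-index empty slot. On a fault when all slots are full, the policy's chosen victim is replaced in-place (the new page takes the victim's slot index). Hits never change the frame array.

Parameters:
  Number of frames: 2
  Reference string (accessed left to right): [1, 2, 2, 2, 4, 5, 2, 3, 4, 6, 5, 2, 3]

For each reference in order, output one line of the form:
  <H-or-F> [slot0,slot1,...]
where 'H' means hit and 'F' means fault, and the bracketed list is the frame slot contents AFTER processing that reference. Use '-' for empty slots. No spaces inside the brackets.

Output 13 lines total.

F [1,-]
F [1,2]
H [1,2]
H [1,2]
F [4,2]
F [4,5]
F [2,5]
F [2,3]
F [4,3]
F [4,6]
F [5,6]
F [5,2]
F [3,2]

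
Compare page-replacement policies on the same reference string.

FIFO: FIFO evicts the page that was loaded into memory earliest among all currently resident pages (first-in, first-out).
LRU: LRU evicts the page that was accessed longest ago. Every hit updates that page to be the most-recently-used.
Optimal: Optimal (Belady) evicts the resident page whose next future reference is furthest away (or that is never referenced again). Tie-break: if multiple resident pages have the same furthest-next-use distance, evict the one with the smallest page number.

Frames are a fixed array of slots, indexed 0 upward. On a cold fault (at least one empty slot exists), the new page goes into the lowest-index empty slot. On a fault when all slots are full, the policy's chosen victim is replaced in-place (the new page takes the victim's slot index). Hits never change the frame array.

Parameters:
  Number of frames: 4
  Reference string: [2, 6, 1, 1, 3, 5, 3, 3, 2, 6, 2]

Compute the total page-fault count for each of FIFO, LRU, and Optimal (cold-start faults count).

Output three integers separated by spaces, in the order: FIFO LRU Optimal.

Answer: 7 7 5

Derivation:
--- FIFO ---
  step 0: ref 2 -> FAULT, frames=[2,-,-,-] (faults so far: 1)
  step 1: ref 6 -> FAULT, frames=[2,6,-,-] (faults so far: 2)
  step 2: ref 1 -> FAULT, frames=[2,6,1,-] (faults so far: 3)
  step 3: ref 1 -> HIT, frames=[2,6,1,-] (faults so far: 3)
  step 4: ref 3 -> FAULT, frames=[2,6,1,3] (faults so far: 4)
  step 5: ref 5 -> FAULT, evict 2, frames=[5,6,1,3] (faults so far: 5)
  step 6: ref 3 -> HIT, frames=[5,6,1,3] (faults so far: 5)
  step 7: ref 3 -> HIT, frames=[5,6,1,3] (faults so far: 5)
  step 8: ref 2 -> FAULT, evict 6, frames=[5,2,1,3] (faults so far: 6)
  step 9: ref 6 -> FAULT, evict 1, frames=[5,2,6,3] (faults so far: 7)
  step 10: ref 2 -> HIT, frames=[5,2,6,3] (faults so far: 7)
  FIFO total faults: 7
--- LRU ---
  step 0: ref 2 -> FAULT, frames=[2,-,-,-] (faults so far: 1)
  step 1: ref 6 -> FAULT, frames=[2,6,-,-] (faults so far: 2)
  step 2: ref 1 -> FAULT, frames=[2,6,1,-] (faults so far: 3)
  step 3: ref 1 -> HIT, frames=[2,6,1,-] (faults so far: 3)
  step 4: ref 3 -> FAULT, frames=[2,6,1,3] (faults so far: 4)
  step 5: ref 5 -> FAULT, evict 2, frames=[5,6,1,3] (faults so far: 5)
  step 6: ref 3 -> HIT, frames=[5,6,1,3] (faults so far: 5)
  step 7: ref 3 -> HIT, frames=[5,6,1,3] (faults so far: 5)
  step 8: ref 2 -> FAULT, evict 6, frames=[5,2,1,3] (faults so far: 6)
  step 9: ref 6 -> FAULT, evict 1, frames=[5,2,6,3] (faults so far: 7)
  step 10: ref 2 -> HIT, frames=[5,2,6,3] (faults so far: 7)
  LRU total faults: 7
--- Optimal ---
  step 0: ref 2 -> FAULT, frames=[2,-,-,-] (faults so far: 1)
  step 1: ref 6 -> FAULT, frames=[2,6,-,-] (faults so far: 2)
  step 2: ref 1 -> FAULT, frames=[2,6,1,-] (faults so far: 3)
  step 3: ref 1 -> HIT, frames=[2,6,1,-] (faults so far: 3)
  step 4: ref 3 -> FAULT, frames=[2,6,1,3] (faults so far: 4)
  step 5: ref 5 -> FAULT, evict 1, frames=[2,6,5,3] (faults so far: 5)
  step 6: ref 3 -> HIT, frames=[2,6,5,3] (faults so far: 5)
  step 7: ref 3 -> HIT, frames=[2,6,5,3] (faults so far: 5)
  step 8: ref 2 -> HIT, frames=[2,6,5,3] (faults so far: 5)
  step 9: ref 6 -> HIT, frames=[2,6,5,3] (faults so far: 5)
  step 10: ref 2 -> HIT, frames=[2,6,5,3] (faults so far: 5)
  Optimal total faults: 5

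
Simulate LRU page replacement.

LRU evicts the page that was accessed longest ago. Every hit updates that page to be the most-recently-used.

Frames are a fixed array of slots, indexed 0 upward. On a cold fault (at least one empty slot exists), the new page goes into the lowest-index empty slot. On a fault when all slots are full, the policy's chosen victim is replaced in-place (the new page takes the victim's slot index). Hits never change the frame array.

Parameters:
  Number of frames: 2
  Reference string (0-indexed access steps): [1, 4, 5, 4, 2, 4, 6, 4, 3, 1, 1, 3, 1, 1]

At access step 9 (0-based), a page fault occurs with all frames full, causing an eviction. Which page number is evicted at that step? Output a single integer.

Answer: 4

Derivation:
Step 0: ref 1 -> FAULT, frames=[1,-]
Step 1: ref 4 -> FAULT, frames=[1,4]
Step 2: ref 5 -> FAULT, evict 1, frames=[5,4]
Step 3: ref 4 -> HIT, frames=[5,4]
Step 4: ref 2 -> FAULT, evict 5, frames=[2,4]
Step 5: ref 4 -> HIT, frames=[2,4]
Step 6: ref 6 -> FAULT, evict 2, frames=[6,4]
Step 7: ref 4 -> HIT, frames=[6,4]
Step 8: ref 3 -> FAULT, evict 6, frames=[3,4]
Step 9: ref 1 -> FAULT, evict 4, frames=[3,1]
At step 9: evicted page 4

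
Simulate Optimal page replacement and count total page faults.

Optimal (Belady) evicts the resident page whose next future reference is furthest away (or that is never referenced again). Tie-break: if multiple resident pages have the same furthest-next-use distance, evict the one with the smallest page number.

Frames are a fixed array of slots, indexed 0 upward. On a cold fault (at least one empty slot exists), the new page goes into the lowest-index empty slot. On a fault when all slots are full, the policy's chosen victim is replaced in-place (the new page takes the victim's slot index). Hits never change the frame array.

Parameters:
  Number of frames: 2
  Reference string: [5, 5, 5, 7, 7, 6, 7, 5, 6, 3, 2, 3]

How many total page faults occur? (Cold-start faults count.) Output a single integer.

Step 0: ref 5 → FAULT, frames=[5,-]
Step 1: ref 5 → HIT, frames=[5,-]
Step 2: ref 5 → HIT, frames=[5,-]
Step 3: ref 7 → FAULT, frames=[5,7]
Step 4: ref 7 → HIT, frames=[5,7]
Step 5: ref 6 → FAULT (evict 5), frames=[6,7]
Step 6: ref 7 → HIT, frames=[6,7]
Step 7: ref 5 → FAULT (evict 7), frames=[6,5]
Step 8: ref 6 → HIT, frames=[6,5]
Step 9: ref 3 → FAULT (evict 5), frames=[6,3]
Step 10: ref 2 → FAULT (evict 6), frames=[2,3]
Step 11: ref 3 → HIT, frames=[2,3]
Total faults: 6

Answer: 6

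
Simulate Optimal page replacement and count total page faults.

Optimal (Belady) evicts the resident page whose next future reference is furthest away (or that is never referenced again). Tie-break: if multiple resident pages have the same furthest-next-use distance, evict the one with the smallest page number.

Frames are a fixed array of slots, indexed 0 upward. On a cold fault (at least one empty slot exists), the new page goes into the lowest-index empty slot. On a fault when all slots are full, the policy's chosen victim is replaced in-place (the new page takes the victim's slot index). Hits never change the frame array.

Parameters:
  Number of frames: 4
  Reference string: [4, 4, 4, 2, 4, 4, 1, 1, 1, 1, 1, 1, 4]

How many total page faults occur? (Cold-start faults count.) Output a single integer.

Step 0: ref 4 → FAULT, frames=[4,-,-,-]
Step 1: ref 4 → HIT, frames=[4,-,-,-]
Step 2: ref 4 → HIT, frames=[4,-,-,-]
Step 3: ref 2 → FAULT, frames=[4,2,-,-]
Step 4: ref 4 → HIT, frames=[4,2,-,-]
Step 5: ref 4 → HIT, frames=[4,2,-,-]
Step 6: ref 1 → FAULT, frames=[4,2,1,-]
Step 7: ref 1 → HIT, frames=[4,2,1,-]
Step 8: ref 1 → HIT, frames=[4,2,1,-]
Step 9: ref 1 → HIT, frames=[4,2,1,-]
Step 10: ref 1 → HIT, frames=[4,2,1,-]
Step 11: ref 1 → HIT, frames=[4,2,1,-]
Step 12: ref 4 → HIT, frames=[4,2,1,-]
Total faults: 3

Answer: 3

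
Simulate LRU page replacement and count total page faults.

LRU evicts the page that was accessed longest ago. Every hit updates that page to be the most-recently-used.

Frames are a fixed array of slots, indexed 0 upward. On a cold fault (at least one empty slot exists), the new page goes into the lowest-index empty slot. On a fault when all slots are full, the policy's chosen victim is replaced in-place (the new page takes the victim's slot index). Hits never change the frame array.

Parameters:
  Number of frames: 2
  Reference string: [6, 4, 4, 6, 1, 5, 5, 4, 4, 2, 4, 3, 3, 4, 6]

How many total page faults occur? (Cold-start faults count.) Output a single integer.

Step 0: ref 6 → FAULT, frames=[6,-]
Step 1: ref 4 → FAULT, frames=[6,4]
Step 2: ref 4 → HIT, frames=[6,4]
Step 3: ref 6 → HIT, frames=[6,4]
Step 4: ref 1 → FAULT (evict 4), frames=[6,1]
Step 5: ref 5 → FAULT (evict 6), frames=[5,1]
Step 6: ref 5 → HIT, frames=[5,1]
Step 7: ref 4 → FAULT (evict 1), frames=[5,4]
Step 8: ref 4 → HIT, frames=[5,4]
Step 9: ref 2 → FAULT (evict 5), frames=[2,4]
Step 10: ref 4 → HIT, frames=[2,4]
Step 11: ref 3 → FAULT (evict 2), frames=[3,4]
Step 12: ref 3 → HIT, frames=[3,4]
Step 13: ref 4 → HIT, frames=[3,4]
Step 14: ref 6 → FAULT (evict 3), frames=[6,4]
Total faults: 8

Answer: 8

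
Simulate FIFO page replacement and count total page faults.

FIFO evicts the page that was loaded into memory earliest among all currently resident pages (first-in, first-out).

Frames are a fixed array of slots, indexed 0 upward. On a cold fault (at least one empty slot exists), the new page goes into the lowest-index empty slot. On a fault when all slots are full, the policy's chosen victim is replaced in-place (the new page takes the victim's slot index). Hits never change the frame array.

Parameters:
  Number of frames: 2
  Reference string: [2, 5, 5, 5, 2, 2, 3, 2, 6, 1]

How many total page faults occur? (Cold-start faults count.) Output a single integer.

Answer: 6

Derivation:
Step 0: ref 2 → FAULT, frames=[2,-]
Step 1: ref 5 → FAULT, frames=[2,5]
Step 2: ref 5 → HIT, frames=[2,5]
Step 3: ref 5 → HIT, frames=[2,5]
Step 4: ref 2 → HIT, frames=[2,5]
Step 5: ref 2 → HIT, frames=[2,5]
Step 6: ref 3 → FAULT (evict 2), frames=[3,5]
Step 7: ref 2 → FAULT (evict 5), frames=[3,2]
Step 8: ref 6 → FAULT (evict 3), frames=[6,2]
Step 9: ref 1 → FAULT (evict 2), frames=[6,1]
Total faults: 6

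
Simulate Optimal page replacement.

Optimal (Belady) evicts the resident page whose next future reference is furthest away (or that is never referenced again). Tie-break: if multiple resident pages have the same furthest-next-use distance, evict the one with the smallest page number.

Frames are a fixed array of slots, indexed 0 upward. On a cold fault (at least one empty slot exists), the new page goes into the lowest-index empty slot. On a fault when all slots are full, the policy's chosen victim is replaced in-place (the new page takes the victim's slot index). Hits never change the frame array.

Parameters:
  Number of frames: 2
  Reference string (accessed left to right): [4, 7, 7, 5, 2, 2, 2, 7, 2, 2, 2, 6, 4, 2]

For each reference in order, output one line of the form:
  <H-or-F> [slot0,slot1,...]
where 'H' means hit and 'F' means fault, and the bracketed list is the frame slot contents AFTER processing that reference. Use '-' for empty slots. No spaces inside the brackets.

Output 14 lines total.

F [4,-]
F [4,7]
H [4,7]
F [5,7]
F [2,7]
H [2,7]
H [2,7]
H [2,7]
H [2,7]
H [2,7]
H [2,7]
F [2,6]
F [2,4]
H [2,4]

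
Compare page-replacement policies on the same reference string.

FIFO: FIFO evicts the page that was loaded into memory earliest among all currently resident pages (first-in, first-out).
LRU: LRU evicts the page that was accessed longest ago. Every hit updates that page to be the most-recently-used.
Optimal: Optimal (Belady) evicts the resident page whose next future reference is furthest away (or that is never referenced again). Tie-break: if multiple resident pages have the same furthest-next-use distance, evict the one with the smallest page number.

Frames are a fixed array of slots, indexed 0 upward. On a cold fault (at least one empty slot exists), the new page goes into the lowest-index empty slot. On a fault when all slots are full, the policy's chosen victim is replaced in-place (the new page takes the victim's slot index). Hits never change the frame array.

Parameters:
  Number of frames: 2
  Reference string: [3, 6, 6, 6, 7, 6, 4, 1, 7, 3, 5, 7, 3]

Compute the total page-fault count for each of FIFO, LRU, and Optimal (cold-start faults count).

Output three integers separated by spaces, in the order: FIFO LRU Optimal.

--- FIFO ---
  step 0: ref 3 -> FAULT, frames=[3,-] (faults so far: 1)
  step 1: ref 6 -> FAULT, frames=[3,6] (faults so far: 2)
  step 2: ref 6 -> HIT, frames=[3,6] (faults so far: 2)
  step 3: ref 6 -> HIT, frames=[3,6] (faults so far: 2)
  step 4: ref 7 -> FAULT, evict 3, frames=[7,6] (faults so far: 3)
  step 5: ref 6 -> HIT, frames=[7,6] (faults so far: 3)
  step 6: ref 4 -> FAULT, evict 6, frames=[7,4] (faults so far: 4)
  step 7: ref 1 -> FAULT, evict 7, frames=[1,4] (faults so far: 5)
  step 8: ref 7 -> FAULT, evict 4, frames=[1,7] (faults so far: 6)
  step 9: ref 3 -> FAULT, evict 1, frames=[3,7] (faults so far: 7)
  step 10: ref 5 -> FAULT, evict 7, frames=[3,5] (faults so far: 8)
  step 11: ref 7 -> FAULT, evict 3, frames=[7,5] (faults so far: 9)
  step 12: ref 3 -> FAULT, evict 5, frames=[7,3] (faults so far: 10)
  FIFO total faults: 10
--- LRU ---
  step 0: ref 3 -> FAULT, frames=[3,-] (faults so far: 1)
  step 1: ref 6 -> FAULT, frames=[3,6] (faults so far: 2)
  step 2: ref 6 -> HIT, frames=[3,6] (faults so far: 2)
  step 3: ref 6 -> HIT, frames=[3,6] (faults so far: 2)
  step 4: ref 7 -> FAULT, evict 3, frames=[7,6] (faults so far: 3)
  step 5: ref 6 -> HIT, frames=[7,6] (faults so far: 3)
  step 6: ref 4 -> FAULT, evict 7, frames=[4,6] (faults so far: 4)
  step 7: ref 1 -> FAULT, evict 6, frames=[4,1] (faults so far: 5)
  step 8: ref 7 -> FAULT, evict 4, frames=[7,1] (faults so far: 6)
  step 9: ref 3 -> FAULT, evict 1, frames=[7,3] (faults so far: 7)
  step 10: ref 5 -> FAULT, evict 7, frames=[5,3] (faults so far: 8)
  step 11: ref 7 -> FAULT, evict 3, frames=[5,7] (faults so far: 9)
  step 12: ref 3 -> FAULT, evict 5, frames=[3,7] (faults so far: 10)
  LRU total faults: 10
--- Optimal ---
  step 0: ref 3 -> FAULT, frames=[3,-] (faults so far: 1)
  step 1: ref 6 -> FAULT, frames=[3,6] (faults so far: 2)
  step 2: ref 6 -> HIT, frames=[3,6] (faults so far: 2)
  step 3: ref 6 -> HIT, frames=[3,6] (faults so far: 2)
  step 4: ref 7 -> FAULT, evict 3, frames=[7,6] (faults so far: 3)
  step 5: ref 6 -> HIT, frames=[7,6] (faults so far: 3)
  step 6: ref 4 -> FAULT, evict 6, frames=[7,4] (faults so far: 4)
  step 7: ref 1 -> FAULT, evict 4, frames=[7,1] (faults so far: 5)
  step 8: ref 7 -> HIT, frames=[7,1] (faults so far: 5)
  step 9: ref 3 -> FAULT, evict 1, frames=[7,3] (faults so far: 6)
  step 10: ref 5 -> FAULT, evict 3, frames=[7,5] (faults so far: 7)
  step 11: ref 7 -> HIT, frames=[7,5] (faults so far: 7)
  step 12: ref 3 -> FAULT, evict 5, frames=[7,3] (faults so far: 8)
  Optimal total faults: 8

Answer: 10 10 8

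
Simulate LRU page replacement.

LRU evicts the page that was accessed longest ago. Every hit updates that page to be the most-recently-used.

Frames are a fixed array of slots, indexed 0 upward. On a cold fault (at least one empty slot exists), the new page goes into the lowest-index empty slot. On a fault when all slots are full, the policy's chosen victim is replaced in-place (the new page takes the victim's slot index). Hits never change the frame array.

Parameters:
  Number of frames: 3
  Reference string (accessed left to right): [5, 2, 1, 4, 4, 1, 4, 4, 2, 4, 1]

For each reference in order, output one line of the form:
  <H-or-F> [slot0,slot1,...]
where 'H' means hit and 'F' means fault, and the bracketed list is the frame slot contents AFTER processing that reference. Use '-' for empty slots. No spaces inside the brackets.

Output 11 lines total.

F [5,-,-]
F [5,2,-]
F [5,2,1]
F [4,2,1]
H [4,2,1]
H [4,2,1]
H [4,2,1]
H [4,2,1]
H [4,2,1]
H [4,2,1]
H [4,2,1]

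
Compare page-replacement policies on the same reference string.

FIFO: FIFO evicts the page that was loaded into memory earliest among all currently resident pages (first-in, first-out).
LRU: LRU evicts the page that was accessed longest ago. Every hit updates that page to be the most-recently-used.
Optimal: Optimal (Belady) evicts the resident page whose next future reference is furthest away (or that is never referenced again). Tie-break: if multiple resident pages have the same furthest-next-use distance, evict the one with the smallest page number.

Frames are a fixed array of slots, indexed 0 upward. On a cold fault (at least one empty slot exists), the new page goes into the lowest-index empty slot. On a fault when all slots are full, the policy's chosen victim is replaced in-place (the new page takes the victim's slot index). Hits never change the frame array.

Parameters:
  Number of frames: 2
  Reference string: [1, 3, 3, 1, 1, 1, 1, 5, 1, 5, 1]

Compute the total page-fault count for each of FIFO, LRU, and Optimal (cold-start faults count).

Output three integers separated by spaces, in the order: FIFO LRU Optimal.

--- FIFO ---
  step 0: ref 1 -> FAULT, frames=[1,-] (faults so far: 1)
  step 1: ref 3 -> FAULT, frames=[1,3] (faults so far: 2)
  step 2: ref 3 -> HIT, frames=[1,3] (faults so far: 2)
  step 3: ref 1 -> HIT, frames=[1,3] (faults so far: 2)
  step 4: ref 1 -> HIT, frames=[1,3] (faults so far: 2)
  step 5: ref 1 -> HIT, frames=[1,3] (faults so far: 2)
  step 6: ref 1 -> HIT, frames=[1,3] (faults so far: 2)
  step 7: ref 5 -> FAULT, evict 1, frames=[5,3] (faults so far: 3)
  step 8: ref 1 -> FAULT, evict 3, frames=[5,1] (faults so far: 4)
  step 9: ref 5 -> HIT, frames=[5,1] (faults so far: 4)
  step 10: ref 1 -> HIT, frames=[5,1] (faults so far: 4)
  FIFO total faults: 4
--- LRU ---
  step 0: ref 1 -> FAULT, frames=[1,-] (faults so far: 1)
  step 1: ref 3 -> FAULT, frames=[1,3] (faults so far: 2)
  step 2: ref 3 -> HIT, frames=[1,3] (faults so far: 2)
  step 3: ref 1 -> HIT, frames=[1,3] (faults so far: 2)
  step 4: ref 1 -> HIT, frames=[1,3] (faults so far: 2)
  step 5: ref 1 -> HIT, frames=[1,3] (faults so far: 2)
  step 6: ref 1 -> HIT, frames=[1,3] (faults so far: 2)
  step 7: ref 5 -> FAULT, evict 3, frames=[1,5] (faults so far: 3)
  step 8: ref 1 -> HIT, frames=[1,5] (faults so far: 3)
  step 9: ref 5 -> HIT, frames=[1,5] (faults so far: 3)
  step 10: ref 1 -> HIT, frames=[1,5] (faults so far: 3)
  LRU total faults: 3
--- Optimal ---
  step 0: ref 1 -> FAULT, frames=[1,-] (faults so far: 1)
  step 1: ref 3 -> FAULT, frames=[1,3] (faults so far: 2)
  step 2: ref 3 -> HIT, frames=[1,3] (faults so far: 2)
  step 3: ref 1 -> HIT, frames=[1,3] (faults so far: 2)
  step 4: ref 1 -> HIT, frames=[1,3] (faults so far: 2)
  step 5: ref 1 -> HIT, frames=[1,3] (faults so far: 2)
  step 6: ref 1 -> HIT, frames=[1,3] (faults so far: 2)
  step 7: ref 5 -> FAULT, evict 3, frames=[1,5] (faults so far: 3)
  step 8: ref 1 -> HIT, frames=[1,5] (faults so far: 3)
  step 9: ref 5 -> HIT, frames=[1,5] (faults so far: 3)
  step 10: ref 1 -> HIT, frames=[1,5] (faults so far: 3)
  Optimal total faults: 3

Answer: 4 3 3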